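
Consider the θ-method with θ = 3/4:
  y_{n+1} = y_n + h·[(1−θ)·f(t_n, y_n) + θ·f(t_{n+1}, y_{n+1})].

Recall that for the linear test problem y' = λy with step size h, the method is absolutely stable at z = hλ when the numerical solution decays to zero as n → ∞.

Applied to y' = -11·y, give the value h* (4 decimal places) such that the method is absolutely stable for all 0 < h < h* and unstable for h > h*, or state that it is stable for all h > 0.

With y'=λy (z=hλ):
  y_{n+1} = y_n + z·[1/4·y_n + 3/4·y_{n+1}] ⇒ (1 − 3/4z)y_{n+1} = (1 + 1/4z)y_n
  R(z) = (1 + 1/4z)/(1 − 3/4z).

Need |R(x)|<1, x<0.
x=-0.73: |R|=0.5283
x=-2: |R|=0.2000
x=-10: |R|=0.1765
x=-100: |R|=0.3158
θ=3/4≥1/2 ⇒ |1+1/4x|<|1−3/4x| ∀x<0 ⇒ stable on all of ℝ⁻.

unbounded; (−∞, 0). Any h>0 works for λ=-11.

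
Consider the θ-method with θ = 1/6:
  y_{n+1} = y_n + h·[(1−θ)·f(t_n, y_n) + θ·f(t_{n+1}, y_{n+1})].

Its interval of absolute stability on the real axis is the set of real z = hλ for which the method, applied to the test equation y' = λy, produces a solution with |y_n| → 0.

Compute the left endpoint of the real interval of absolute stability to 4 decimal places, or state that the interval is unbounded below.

On y'=λy, z=hλ:
  y_{n+1} = y_n + z·[5/6·y_n + 1/6·y_{n+1}] ⇒ (1 − 1/6z)y_{n+1} = (1 + 5/6z)y_n
  ⇒ R(z) = (1 + 5/6z)/(1 − 1/6z).

Find x<0 with |R(x)|<1.
x=-0.93: |R|=0.1948
R=−1: 1+5/6x = −1+1/6x ⇒ -2/3x=2 ⇒ x=2/(-2/3)=-3.0000
Confirm numerically:
  x=-2.902: |R|=0.95596 <1
  x=-2.002: |R|=0.50112 <1
  x=-1.663: |R|=0.30210 <1
  x=-1.270: |R|=0.04814 <1
  x=-3.375: |R|=1.16000 >1
  x=-3.369: |R|=1.15754 >1
  x=-3.206: |R|=1.08951 >1
Interval (-3.0000, 0).

z* = -3.0000.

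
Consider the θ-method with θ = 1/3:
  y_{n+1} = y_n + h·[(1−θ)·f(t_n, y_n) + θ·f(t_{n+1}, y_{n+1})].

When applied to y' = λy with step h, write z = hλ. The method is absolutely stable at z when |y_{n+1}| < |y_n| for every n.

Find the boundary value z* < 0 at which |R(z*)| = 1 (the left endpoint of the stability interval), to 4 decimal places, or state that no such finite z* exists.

Test eqn y'=λy, z=hλ:
  y_{n+1} = y_n + z·[2/3·y_n + 1/3·y_{n+1}] ⇒ (1 − 1/3z)y_{n+1} = (1 + 2/3z)y_n
  so R(z) = (1 + 2/3z)/(1 − 1/3z).

Need |R(x)|<1, x<0.
x=-1.18: |R|=0.1531
R=−1: 1+2/3x = −1+1/3x ⇒ -1/3x=2 ⇒ x=2/(-1/3)=-6.0000
Confirm numerically:
  x=-5.761: |R|=0.97272 <1
  x=-4.321: |R|=0.77066 <1
  x=-2.825: |R|=0.45494 <1
  x=-6.178: |R|=1.01939 >1
  x=-6.033: |R|=1.00365 >1
Interval (-6.0000, 0).

left endpoint -6.0000.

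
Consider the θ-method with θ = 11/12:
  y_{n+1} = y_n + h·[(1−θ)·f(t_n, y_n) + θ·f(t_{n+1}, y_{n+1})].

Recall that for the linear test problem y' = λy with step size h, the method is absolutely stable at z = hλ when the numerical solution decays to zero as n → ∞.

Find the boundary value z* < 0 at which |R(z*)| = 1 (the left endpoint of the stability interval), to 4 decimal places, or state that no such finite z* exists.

unbounded; (−∞, 0).

On y'=λy, z=hλ:
  y_{n+1} = y_n + z·[1/12·y_n + 11/12·y_{n+1}] ⇒ (1 − 11/12z)y_{n+1} = (1 + 1/12z)y_n
  ⇒ R(z) = (1 + 1/12z)/(1 − 11/12z).

Boundary: |R(x)|=1, x<0.
x=-1.2: |R|=0.4286
x=-2: |R|=0.2941
x=-10: |R|=0.0164
x=-100: |R|=0.0791
θ=11/12≥1/2 ⇒ |1+1/12x|<|1−11/12x| ∀x<0 ⇒ stable on all of ℝ⁻.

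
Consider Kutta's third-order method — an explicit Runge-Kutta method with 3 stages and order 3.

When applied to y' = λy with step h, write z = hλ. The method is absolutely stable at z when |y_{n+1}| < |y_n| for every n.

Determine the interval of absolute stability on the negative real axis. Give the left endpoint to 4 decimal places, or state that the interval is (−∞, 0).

With y'=λy (z=hλ):
  order 3, 3-stage ⇒ R(z)=1+z+z^2/2+z^3/6
  (e.g. R(-0.47)=0.62315, |R|=0.62315)

Solve |R(x)|<1 on ℝ⁻.
x=-0.47: |R|=0.6231
|R(-2.78)|=1.4966 |R(-1.78)|=0.1358 |R(-0.95)|=0.3584
Bisect:
  x_lo=-3.0075 |R|=2.0188  x_hi=-0.3455 |R|=0.7073
  mid=-1.67652 |R|=0.05653 →hi
  mid=-2.34201 |R|=0.74050 →hi
  mid=-2.67475 |R|=1.28694 →lo
  mid=-2.50838 |R|=0.99284 →hi
  mid=-2.59157 |R|=1.13438 →lo
  mid=-2.54998 |R|=1.06227 →lo
  mid=-2.52918 |R|=1.02723 →lo
  mid=-2.51878 |R|=1.00995 →lo
  mid=-2.51358 |R|=1.00138 →lo
  ...
  [-2.51277,-2.51261] ⇒ x*=-2.5127
Stable set (-2.5127, 0).

(-2.5127, 0).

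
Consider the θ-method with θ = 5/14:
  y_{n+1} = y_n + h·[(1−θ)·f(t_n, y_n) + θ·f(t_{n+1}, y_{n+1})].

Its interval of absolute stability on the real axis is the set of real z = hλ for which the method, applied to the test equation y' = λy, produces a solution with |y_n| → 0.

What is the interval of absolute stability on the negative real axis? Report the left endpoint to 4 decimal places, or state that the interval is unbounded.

Set f=λy, z=hλ:
  y_{n+1} = y_n + z·[9/14·y_n + 5/14·y_{n+1}] ⇒ (1 − 5/14z)y_{n+1} = (1 + 9/14z)y_n
  so R(z) = (1 + 9/14z)/(1 − 5/14z).

Solve |R(x)|<1 on ℝ⁻.
x=-1.22: |R|=0.1502
R=−1: 1+9/14x = −1+5/14x ⇒ -2/7x=2 ⇒ x=2/(-2/7)=-7.0000
Confirm numerically:
  x=-5.720: |R|=0.87981 <1
  x=-4.488: |R|=0.72426 <1
  x=-3.273: |R|=0.50904 <1
  x=-7.528: |R|=1.04090 >1
  x=-7.199: |R|=1.01592 >1
So |R|<1 on (-7.0000, 0).

z∈(-7.0000,0).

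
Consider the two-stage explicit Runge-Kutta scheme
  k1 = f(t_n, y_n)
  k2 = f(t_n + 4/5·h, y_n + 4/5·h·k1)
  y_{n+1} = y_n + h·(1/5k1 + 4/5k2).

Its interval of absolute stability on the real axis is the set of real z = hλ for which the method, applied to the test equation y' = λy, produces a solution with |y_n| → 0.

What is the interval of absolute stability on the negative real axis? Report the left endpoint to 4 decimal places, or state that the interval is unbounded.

(-1.5625, 0).

With y'=λy (z=hλ):
  k1=λy_n ⇒ h·k1=z·y_n;  k2=λ(1+4/5z)y_n ⇒ h·k2=z(1+4/5z)y_n
  y_{n+1}/y_n = 1 + 1/5z + 4/5z(1+4/5z) = 1 + z + 16/25z²
  so R(z) = 1 + z + 16/25z².

Boundary: |R(x)|=1, x<0.
x=-0.31: |R|=0.7515
R=1: x+16/25x²=0 ⇒ x=−25/16=-1.5625; min R=1−1/(4·16/25)=0.6094>−1
Confirm numerically:
  x=-1.315: |R|=0.79170 <1
  x=-1.056: |R|=0.65769 <1
  x=-0.838: |R|=0.61144 <1
  x=-0.723: |R|=0.61155 <1
  x=-1.867: |R|=1.36384 >1
  x=-1.592: |R|=1.03006 >1
Interval (-1.5625, 0).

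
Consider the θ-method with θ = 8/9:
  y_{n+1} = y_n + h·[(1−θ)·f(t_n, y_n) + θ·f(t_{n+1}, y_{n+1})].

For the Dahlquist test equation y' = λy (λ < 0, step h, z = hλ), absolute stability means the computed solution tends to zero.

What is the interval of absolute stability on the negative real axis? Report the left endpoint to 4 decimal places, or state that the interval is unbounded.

unbounded; (−∞, 0).

With y'=λy (z=hλ):
  y_{n+1} = y_n + z·[1/9·y_n + 8/9·y_{n+1}] ⇒ (1 − 8/9z)y_{n+1} = (1 + 1/9z)y_n
  R(z) = (1 + 1/9z)/(1 − 8/9z).

Solve |R(x)|<1 on ℝ⁻.
x=-1.3: |R|=0.3969
x=-2: |R|=0.2800
x=-10: |R|=0.0112
x=-100: |R|=0.1125
θ=8/9≥1/2 ⇒ |1+1/9x|<|1−8/9x| ∀x<0 ⇒ interval (−∞,0).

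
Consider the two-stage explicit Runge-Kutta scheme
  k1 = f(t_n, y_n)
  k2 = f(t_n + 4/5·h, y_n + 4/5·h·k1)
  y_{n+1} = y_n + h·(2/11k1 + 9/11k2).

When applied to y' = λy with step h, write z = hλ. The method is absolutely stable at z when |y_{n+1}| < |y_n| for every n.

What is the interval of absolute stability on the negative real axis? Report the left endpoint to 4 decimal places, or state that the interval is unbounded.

(-1.5278, 0).

Set f=λy, z=hλ:
  k1=λy_n ⇒ h·k1=z·y_n;  k2=λ(1+4/5z)y_n ⇒ h·k2=z(1+4/5z)y_n
  y_{n+1}/y_n = 1 + 2/11z + 9/11z(1+4/5z) = 1 + z + 36/55z²
  R(z) = 1 + z + 36/55z².

Need |R(x)|<1, x<0.
x=-1.34: |R|=0.8353
R=1: x+36/55x²=0 ⇒ x=−55/36=-1.5278; min R=1−1/(4·36/55)=0.6181>−1
Confirm numerically:
  x=-0.825: |R|=0.62050 <1
  x=-0.723: |R|=0.61915 <1
  x=-0.655: |R|=0.62582 <1
  x=-1.991: |R|=1.60367 >1
  x=-1.664: |R|=1.14837 >1
Stable set (-1.5278, 0).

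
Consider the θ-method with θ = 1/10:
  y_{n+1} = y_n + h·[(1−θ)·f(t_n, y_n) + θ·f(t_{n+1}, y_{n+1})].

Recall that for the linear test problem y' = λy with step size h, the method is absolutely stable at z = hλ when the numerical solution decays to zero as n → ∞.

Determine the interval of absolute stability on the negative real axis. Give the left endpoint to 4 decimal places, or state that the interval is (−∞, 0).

Set f=λy, z=hλ:
  y_{n+1} = y_n + z·[9/10·y_n + 1/10·y_{n+1}] ⇒ (1 − 1/10z)y_{n+1} = (1 + 9/10z)y_n
  R(z) = (1 + 9/10z)/(1 − 1/10z).

Need |R(x)|<1, x<0.
x=-1.53: |R|=0.3270
R=−1: 1+9/10x = −1+1/10x ⇒ -4/5x=2 ⇒ x=2/(-4/5)=-2.5000
Confirm numerically:
  x=-1.672: |R|=0.43249 <1
  x=-1.421: |R|=0.24420 <1
  x=-1.132: |R|=0.01689 <1
  x=-1.073: |R|=0.03098 <1
  x=-2.631: |R|=1.08297 >1
  x=-2.553: |R|=1.03378 >1
So |R|<1 on (-2.5000, 0).

z∈(-2.5000,0).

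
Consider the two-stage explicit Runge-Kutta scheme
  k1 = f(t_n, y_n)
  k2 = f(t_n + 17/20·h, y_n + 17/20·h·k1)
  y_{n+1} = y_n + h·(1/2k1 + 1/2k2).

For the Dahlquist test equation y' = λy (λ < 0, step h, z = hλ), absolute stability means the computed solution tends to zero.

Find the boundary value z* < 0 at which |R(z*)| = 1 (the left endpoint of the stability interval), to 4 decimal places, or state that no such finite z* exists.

On y'=λy, z=hλ:
  k1=λy_n ⇒ h·k1=z·y_n;  k2=λ(1+17/20z)y_n ⇒ h·k2=z(1+17/20z)y_n
  y_{n+1}/y_n = 1 + 1/2z + 1/2z(1+17/20z) = 1 + z + 17/40z²
  R(z) = 1 + z + 17/40z².

Find x<0 with |R(x)|<1.
x=-0.7: |R|=0.5083
R=1: x+17/40x²=0 ⇒ x=−40/17=-2.3529; min R=1−1/(4·17/40)=0.4118>−1
Confirm numerically:
  x=-1.725: |R|=0.53964 <1
  x=-1.573: |R|=0.47859 <1
  x=-1.308: |R|=0.41912 <1
  x=-2.877: |R|=1.64078 >1
  x=-2.746: |R|=1.45872 >1
  x=-2.444: |R|=1.09458 >1
Interval (-2.3529, 0).

left endpoint -2.3529.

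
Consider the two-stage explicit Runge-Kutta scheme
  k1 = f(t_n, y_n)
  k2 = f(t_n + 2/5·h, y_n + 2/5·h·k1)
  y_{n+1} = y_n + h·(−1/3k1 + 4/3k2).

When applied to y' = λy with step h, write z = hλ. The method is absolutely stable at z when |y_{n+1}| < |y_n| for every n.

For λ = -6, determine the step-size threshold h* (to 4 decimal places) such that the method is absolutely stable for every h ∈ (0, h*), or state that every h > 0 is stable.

(-1.8750,0); λ=-6 ⇒ h* = (15/8)/6 = 0.3125.

On y'=λy, z=hλ:
  k1=λy_n ⇒ h·k1=z·y_n;  k2=λ(1+2/5z)y_n ⇒ h·k2=z(1+2/5z)y_n
  y_{n+1}/y_n = 1 − 1/3z + 4/3z(1+2/5z) = 1 + z + 8/15z²
  ⇒ R(z) = 1 + z + 8/15z².

Solve |R(x)|<1 on ℝ⁻.
x=-0.5: |R|=0.6333
R=1: x+8/15x²=0 ⇒ x=−15/8=-1.8750; min R=1−1/(4·8/15)=0.5312>−1
Confirm numerically:
  x=-1.718: |R|=0.85615 <1
  x=-1.530: |R|=0.71848 <1
  x=-1.195: |R|=0.56661 <1
  x=-0.986: |R|=0.53250 <1
  x=-2.466: |R|=1.77728 >1
  x=-1.960: |R|=1.08885 >1
Stable set (-1.8750, 0).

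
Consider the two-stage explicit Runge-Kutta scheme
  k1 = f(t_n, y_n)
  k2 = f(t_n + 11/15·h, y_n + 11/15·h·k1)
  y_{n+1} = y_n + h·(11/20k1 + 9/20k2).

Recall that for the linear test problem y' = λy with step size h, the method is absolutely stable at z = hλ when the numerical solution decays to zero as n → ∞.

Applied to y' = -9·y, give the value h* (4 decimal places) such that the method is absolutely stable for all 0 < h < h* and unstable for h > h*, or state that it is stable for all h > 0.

With y'=λy (z=hλ):
  k1=λy_n ⇒ h·k1=z·y_n;  k2=λ(1+11/15z)y_n ⇒ h·k2=z(1+11/15z)y_n
  y_{n+1}/y_n = 1 + 11/20z + 9/20z(1+11/15z) = 1 + z + 33/100z²
  ⇒ R(z) = 1 + z + 33/100z².

Boundary: |R(x)|=1, x<0.
x=-1.39: |R|=0.2476
R=1: x+33/100x²=0 ⇒ x=−100/33=-3.0303; min R=1−1/(4·33/100)=0.2424>−1
Confirm numerically:
  x=-2.993: |R|=0.96316 <1
  x=-2.652: |R|=0.66892 <1
  x=-1.525: |R|=0.24246 <1
  x=-3.404: |R|=1.41978 >1
  x=-3.222: |R|=1.20382 >1
  x=-3.068: |R|=1.03817 >1
Stable set (-3.0303, 0).

(-3.0303,0); λ=-9 ⇒ h* = (100/33)/9 = 0.3367.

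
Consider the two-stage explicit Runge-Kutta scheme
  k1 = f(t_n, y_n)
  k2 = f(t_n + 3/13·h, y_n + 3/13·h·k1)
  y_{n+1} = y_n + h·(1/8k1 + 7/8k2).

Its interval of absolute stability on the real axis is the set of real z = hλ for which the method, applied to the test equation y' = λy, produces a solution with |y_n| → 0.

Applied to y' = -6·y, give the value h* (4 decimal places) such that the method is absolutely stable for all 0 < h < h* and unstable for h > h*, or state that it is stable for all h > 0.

Test eqn y'=λy, z=hλ:
  k1=λy_n ⇒ h·k1=z·y_n;  k2=λ(1+3/13z)y_n ⇒ h·k2=z(1+3/13z)y_n
  y_{n+1}/y_n = 1 + 1/8z + 7/8z(1+3/13z) = 1 + z + 21/104z²
  ⇒ R(z) = 1 + z + 21/104z².

Solve |R(x)|<1 on ℝ⁻.
x=-1.58: |R|=0.0759
R=1: x+21/104x²=0 ⇒ x=−104/21=-4.9524; min R=1−1/(4·21/104)=-0.2381>−1
Confirm numerically:
  x=-4.356: |R|=0.47544 <1
  x=-3.213: |R|=0.12847 <1
  x=-2.906: |R|=0.20079 <1
  x=-2.250: |R|=0.22776 <1
  x=-5.540: |R|=1.65734 >1
  x=-5.205: |R|=1.26551 >1
  x=-5.101: |R|=1.15308 >1
Interval (-4.9524, 0).

(-4.9524,0); λ=-6 ⇒ h* = (104/21)/6 = 0.8254.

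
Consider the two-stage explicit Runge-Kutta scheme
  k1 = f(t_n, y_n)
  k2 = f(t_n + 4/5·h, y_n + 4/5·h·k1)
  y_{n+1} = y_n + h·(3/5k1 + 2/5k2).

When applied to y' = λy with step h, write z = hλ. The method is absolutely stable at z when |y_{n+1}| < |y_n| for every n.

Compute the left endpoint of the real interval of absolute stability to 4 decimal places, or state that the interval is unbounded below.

z* = -3.1250.

Test eqn y'=λy, z=hλ:
  k1=λy_n ⇒ h·k1=z·y_n;  k2=λ(1+4/5z)y_n ⇒ h·k2=z(1+4/5z)y_n
  y_{n+1}/y_n = 1 + 3/5z + 2/5z(1+4/5z) = 1 + z + 8/25z²
  so R(z) = 1 + z + 8/25z².

Find x<0 with |R(x)|<1.
x=-0.38: |R|=0.6662
R=1: x+8/25x²=0 ⇒ x=−25/8=-3.1250; min R=1−1/(4·8/25)=0.2188>−1
Confirm numerically:
  x=-2.953: |R|=0.83747 <1
  x=-2.750: |R|=0.67000 <1
  x=-2.496: |R|=0.49761 <1
  x=-1.456: |R|=0.22238 <1
  x=-3.634: |R|=1.59191 >1
  x=-3.330: |R|=1.21845 >1
Stable set (-3.1250, 0).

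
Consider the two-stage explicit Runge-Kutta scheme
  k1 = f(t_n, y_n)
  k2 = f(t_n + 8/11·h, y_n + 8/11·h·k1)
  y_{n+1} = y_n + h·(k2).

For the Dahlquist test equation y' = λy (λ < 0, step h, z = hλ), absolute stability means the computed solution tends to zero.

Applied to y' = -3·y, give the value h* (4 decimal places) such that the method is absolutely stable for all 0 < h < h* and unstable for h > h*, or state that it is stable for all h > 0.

With y'=λy (z=hλ):
  k1=λy_n ⇒ h·k1=z·y_n;  k2=λ(1+8/11z)y_n ⇒ h·k2=z(1+8/11z)y_n
  y_{n+1}/y_n = 1 + z(1+8/11z) = 1 + z + 8/11z²
  Hence R(z) = 1 + z + 8/11z².

Need |R(x)|<1, x<0.
x=-0.41: |R|=0.7123
R=1: x+8/11x²=0 ⇒ x=−11/8=-1.3750; min R=1−1/(4·8/11)=0.6562>−1
Confirm numerically:
  x=-1.098: |R|=0.77880 <1
  x=-0.950: |R|=0.70636 <1
  x=-0.921: |R|=0.69590 <1
  x=-1.796: |R|=1.54990 >1
  x=-1.675: |R|=1.36545 >1
Stable set (-1.3750, 0).

(-1.3750,0); λ=-3 ⇒ h* = (11/8)/3 = 0.4583.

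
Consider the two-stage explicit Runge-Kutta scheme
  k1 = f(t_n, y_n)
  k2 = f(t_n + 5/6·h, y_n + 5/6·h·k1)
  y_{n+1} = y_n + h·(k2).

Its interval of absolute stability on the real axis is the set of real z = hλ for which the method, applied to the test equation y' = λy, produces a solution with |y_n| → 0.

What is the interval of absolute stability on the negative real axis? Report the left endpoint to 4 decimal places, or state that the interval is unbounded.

Test eqn y'=λy, z=hλ:
  k1=λy_n ⇒ h·k1=z·y_n;  k2=λ(1+5/6z)y_n ⇒ h·k2=z(1+5/6z)y_n
  y_{n+1}/y_n = 1 + z(1+5/6z) = 1 + z + 5/6z²
  R(z) = 1 + z + 5/6z².

Solve |R(x)|<1 on ℝ⁻.
x=-1.13: |R|=0.9341
R=1: x+5/6x²=0 ⇒ x=−6/5=-1.2000; min R=1−1/(4·5/6)=0.7000>−1
Confirm numerically:
  x=-1.028: |R|=0.85265 <1
  x=-0.938: |R|=0.79520 <1
  x=-0.806: |R|=0.73536 <1
  x=-1.779: |R|=1.85837 >1
  x=-1.328: |R|=1.14165 >1
So |R|<1 on (-1.2000, 0).

(-1.2000, 0).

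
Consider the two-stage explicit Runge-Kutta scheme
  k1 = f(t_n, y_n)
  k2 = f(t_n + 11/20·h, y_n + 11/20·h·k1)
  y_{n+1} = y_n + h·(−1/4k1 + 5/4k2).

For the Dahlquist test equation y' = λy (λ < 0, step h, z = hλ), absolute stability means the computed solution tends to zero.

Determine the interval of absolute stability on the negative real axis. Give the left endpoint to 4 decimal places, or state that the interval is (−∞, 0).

(-1.4545, 0).

Set f=λy, z=hλ:
  k1=λy_n ⇒ h·k1=z·y_n;  k2=λ(1+11/20z)y_n ⇒ h·k2=z(1+11/20z)y_n
  y_{n+1}/y_n = 1 − 1/4z + 5/4z(1+11/20z) = 1 + z + 11/16z²
  Hence R(z) = 1 + z + 11/16z².

Find x<0 with |R(x)|<1.
x=-1.6: |R|=1.1600
R=1: x+11/16x²=0 ⇒ x=−16/11=-1.4545; min R=1−1/(4·11/16)=0.6364>−1
Confirm numerically:
  x=-1.288: |R|=0.85252 <1
  x=-1.137: |R|=0.75178 <1
  x=-0.963: |R|=0.67457 <1
  x=-1.875: |R|=1.54199 >1
  x=-1.780: |R|=1.39828 >1
Interval (-1.4545, 0).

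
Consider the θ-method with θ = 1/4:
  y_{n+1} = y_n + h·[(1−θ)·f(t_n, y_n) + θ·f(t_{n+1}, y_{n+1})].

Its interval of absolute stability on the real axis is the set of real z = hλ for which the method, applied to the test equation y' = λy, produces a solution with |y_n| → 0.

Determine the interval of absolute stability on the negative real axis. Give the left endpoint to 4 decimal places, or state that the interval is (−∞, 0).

With y'=λy (z=hλ):
  y_{n+1} = y_n + z·[3/4·y_n + 1/4·y_{n+1}] ⇒ (1 − 1/4z)y_{n+1} = (1 + 3/4z)y_n
  R(z) = (1 + 3/4z)/(1 − 1/4z).

Solve |R(x)|<1 on ℝ⁻.
x=-0.52: |R|=0.5398
R=−1: 1+3/4x = −1+1/4x ⇒ -1/2x=2 ⇒ x=2/(-1/2)=-4.0000
Confirm numerically:
  x=-3.193: |R|=0.77562 <1
  x=-3.010: |R|=0.71755 <1
  x=-1.689: |R|=0.18755 <1
  x=-4.250: |R|=1.06061 >1
  x=-4.230: |R|=1.05589 >1
Stable set (-4.0000, 0).

z∈(-4.0000,0).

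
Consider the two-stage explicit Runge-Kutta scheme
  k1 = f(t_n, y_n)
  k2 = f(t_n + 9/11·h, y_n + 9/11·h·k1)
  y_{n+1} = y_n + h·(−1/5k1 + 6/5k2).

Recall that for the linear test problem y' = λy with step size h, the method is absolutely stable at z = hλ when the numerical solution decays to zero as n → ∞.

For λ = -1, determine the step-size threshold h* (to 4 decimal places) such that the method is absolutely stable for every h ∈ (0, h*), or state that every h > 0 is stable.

Set f=λy, z=hλ:
  k1=λy_n ⇒ h·k1=z·y_n;  k2=λ(1+9/11z)y_n ⇒ h·k2=z(1+9/11z)y_n
  y_{n+1}/y_n = 1 − 1/5z + 6/5z(1+9/11z) = 1 + z + 54/55z²
  Hence R(z) = 1 + z + 54/55z².

Need |R(x)|<1, x<0.
x=-0.33: |R|=0.7769
R=1: x+54/55x²=0 ⇒ x=−55/54=-1.0185; min R=1−1/(4·54/55)=0.7454>−1
Confirm numerically:
  x=-0.849: |R|=0.85870 <1
  x=-0.721: |R|=0.78939 <1
  x=-0.564: |R|=0.74831 <1
  x=-1.486: |R|=1.68205 >1
  x=-1.341: |R|=1.42458 >1
So |R|<1 on (-1.0185, 0).

(-1.0185,0); λ=-1 ⇒ h* = (55/54)/1 = 1.0185.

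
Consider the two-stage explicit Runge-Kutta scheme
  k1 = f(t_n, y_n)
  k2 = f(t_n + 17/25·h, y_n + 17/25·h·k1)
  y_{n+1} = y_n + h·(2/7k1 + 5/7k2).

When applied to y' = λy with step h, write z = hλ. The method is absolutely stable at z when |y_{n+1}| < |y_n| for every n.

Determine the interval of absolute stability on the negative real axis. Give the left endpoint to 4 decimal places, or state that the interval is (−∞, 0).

z∈(-2.0588,0).

Test eqn y'=λy, z=hλ:
  k1=λy_n ⇒ h·k1=z·y_n;  k2=λ(1+17/25z)y_n ⇒ h·k2=z(1+17/25z)y_n
  y_{n+1}/y_n = 1 + 2/7z + 5/7z(1+17/25z) = 1 + z + 17/35z²
  so R(z) = 1 + z + 17/35z².

Boundary: |R(x)|=1, x<0.
x=-0.35: |R|=0.7095
R=1: x+17/35x²=0 ⇒ x=−35/17=-2.0588; min R=1−1/(4·17/35)=0.4853>−1
Confirm numerically:
  x=-1.572: |R|=0.62829 <1
  x=-1.177: |R|=0.49587 <1
  x=-0.867: |R|=0.49811 <1
  x=-2.306: |R|=1.27685 >1
  x=-2.245: |R|=1.20301 >1
So |R|<1 on (-2.0588, 0).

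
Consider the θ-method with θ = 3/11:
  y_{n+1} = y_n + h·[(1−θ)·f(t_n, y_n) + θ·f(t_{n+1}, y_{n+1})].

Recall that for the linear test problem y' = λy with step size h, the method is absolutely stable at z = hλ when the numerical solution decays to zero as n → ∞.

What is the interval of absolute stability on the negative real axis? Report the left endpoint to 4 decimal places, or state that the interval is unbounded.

Test eqn y'=λy, z=hλ:
  y_{n+1} = y_n + z·[8/11·y_n + 3/11·y_{n+1}] ⇒ (1 − 3/11z)y_{n+1} = (1 + 8/11z)y_n
  so R(z) = (1 + 8/11z)/(1 − 3/11z).

Boundary: |R(x)|=1, x<0.
x=-1.02: |R|=0.2020
R=−1: 1+8/11x = −1+3/11x ⇒ -5/11x=2 ⇒ x=2/(-5/11)=-4.4000
Confirm numerically:
  x=-4.247: |R|=0.96778 <1
  x=-3.894: |R|=0.88846 <1
  x=-3.261: |R|=0.72598 <1
  x=-2.300: |R|=0.41341 <1
  x=-4.971: |R|=1.11018 >1
  x=-4.551: |R|=1.03063 >1
Interval (-4.4000, 0).

(-4.4000, 0).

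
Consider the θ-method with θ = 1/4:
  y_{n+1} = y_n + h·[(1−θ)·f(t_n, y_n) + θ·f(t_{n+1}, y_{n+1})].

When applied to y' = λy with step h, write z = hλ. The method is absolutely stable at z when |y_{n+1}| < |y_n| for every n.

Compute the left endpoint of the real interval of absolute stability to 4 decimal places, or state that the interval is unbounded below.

On y'=λy, z=hλ:
  y_{n+1} = y_n + z·[3/4·y_n + 1/4·y_{n+1}] ⇒ (1 − 1/4z)y_{n+1} = (1 + 3/4z)y_n
  R(z) = (1 + 3/4z)/(1 − 1/4z).

Boundary: |R(x)|=1, x<0.
x=-1.78: |R|=0.2318
R=−1: 1+3/4x = −1+1/4x ⇒ -1/2x=2 ⇒ x=2/(-1/2)=-4.0000
Confirm numerically:
  x=-2.424: |R|=0.50934 <1
  x=-2.353: |R|=0.48150 <1
  x=-2.241: |R|=0.43631 <1
  x=-4.567: |R|=1.13237 >1
  x=-4.190: |R|=1.04640 >1
So |R|<1 on (-4.0000, 0).

left endpoint -4.0000.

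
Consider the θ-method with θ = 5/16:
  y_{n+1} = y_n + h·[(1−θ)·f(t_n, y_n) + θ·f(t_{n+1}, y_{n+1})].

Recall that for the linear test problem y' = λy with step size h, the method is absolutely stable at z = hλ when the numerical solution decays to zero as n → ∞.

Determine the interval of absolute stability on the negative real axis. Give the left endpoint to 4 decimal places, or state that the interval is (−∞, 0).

z∈(-5.3333,0).

On y'=λy, z=hλ:
  y_{n+1} = y_n + z·[11/16·y_n + 5/16·y_{n+1}] ⇒ (1 − 5/16z)y_{n+1} = (1 + 11/16z)y_n
  Hence R(z) = (1 + 11/16z)/(1 − 5/16z).

Need |R(x)|<1, x<0.
x=-1.35: |R|=0.0505
R=−1: 1+11/16x = −1+5/16x ⇒ -3/8x=2 ⇒ x=2/(-3/8)=-5.3333
Confirm numerically:
  x=-4.477: |R|=0.86615 <1
  x=-4.416: |R|=0.85546 <1
  x=-3.339: |R|=0.63401 <1
  x=-5.884: |R|=1.07274 >1
  x=-5.659: |R|=1.04411 >1
  x=-5.593: |R|=1.03544 >1
Interval (-5.3333, 0).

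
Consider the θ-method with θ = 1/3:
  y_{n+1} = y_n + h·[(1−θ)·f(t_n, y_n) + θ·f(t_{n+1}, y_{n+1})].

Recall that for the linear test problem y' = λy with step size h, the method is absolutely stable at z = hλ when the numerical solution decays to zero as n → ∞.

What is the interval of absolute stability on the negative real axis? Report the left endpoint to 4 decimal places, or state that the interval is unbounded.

On y'=λy, z=hλ:
  y_{n+1} = y_n + z·[2/3·y_n + 1/3·y_{n+1}] ⇒ (1 − 1/3z)y_{n+1} = (1 + 2/3z)y_n
  so R(z) = (1 + 2/3z)/(1 − 1/3z).

Need |R(x)|<1, x<0.
x=-0.83: |R|=0.3499
R=−1: 1+2/3x = −1+1/3x ⇒ -1/3x=2 ⇒ x=2/(-1/3)=-6.0000
Confirm numerically:
  x=-4.375: |R|=0.77966 <1
  x=-3.106: |R|=0.52604 <1
  x=-3.013: |R|=0.50324 <1
  x=-2.903: |R|=0.47535 <1
  x=-6.584: |R|=1.06093 >1
  x=-6.057: |R|=1.00629 >1
So |R|<1 on (-6.0000, 0).

z∈(-6.0000,0).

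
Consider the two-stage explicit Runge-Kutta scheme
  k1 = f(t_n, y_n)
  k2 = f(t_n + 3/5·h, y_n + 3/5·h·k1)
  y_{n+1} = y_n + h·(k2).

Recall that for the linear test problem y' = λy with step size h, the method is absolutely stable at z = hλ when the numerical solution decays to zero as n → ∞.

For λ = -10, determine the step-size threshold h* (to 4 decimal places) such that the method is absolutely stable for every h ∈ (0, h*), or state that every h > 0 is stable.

Test eqn y'=λy, z=hλ:
  k1=λy_n ⇒ h·k1=z·y_n;  k2=λ(1+3/5z)y_n ⇒ h·k2=z(1+3/5z)y_n
  y_{n+1}/y_n = 1 + z(1+3/5z) = 1 + z + 3/5z²
  ⇒ R(z) = 1 + z + 3/5z².

Find x<0 with |R(x)|<1.
x=-1.41: |R|=0.7829
R=1: x+3/5x²=0 ⇒ x=−5/3=-1.6667; min R=1−1/(4·3/5)=0.5833>−1
Confirm numerically:
  x=-1.592: |R|=0.92868 <1
  x=-1.058: |R|=0.61362 <1
  x=-0.696: |R|=0.59465 <1
  x=-1.941: |R|=1.31949 >1
  x=-1.908: |R|=1.27628 >1
  x=-1.789: |R|=1.13131 >1
So |R|<1 on (-1.6667, 0).

(-1.6667,0); λ=-10 ⇒ h* = (5/3)/10 = 0.1667.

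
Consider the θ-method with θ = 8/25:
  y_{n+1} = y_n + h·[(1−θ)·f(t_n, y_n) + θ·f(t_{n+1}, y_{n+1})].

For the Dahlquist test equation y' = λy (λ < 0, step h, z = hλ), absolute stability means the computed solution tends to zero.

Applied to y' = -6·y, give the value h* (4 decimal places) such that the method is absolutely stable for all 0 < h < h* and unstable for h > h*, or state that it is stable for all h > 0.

(-5.5556,0); λ=-6 ⇒ h* = (50/9)/6 = 0.9259.

On y'=λy, z=hλ:
  y_{n+1} = y_n + z·[17/25·y_n + 8/25·y_{n+1}] ⇒ (1 − 8/25z)y_{n+1} = (1 + 17/25z)y_n
  R(z) = (1 + 17/25z)/(1 − 8/25z).

Need |R(x)|<1, x<0.
x=-1.64: |R|=0.0756
R=−1: 1+17/25x = −1+8/25x ⇒ -9/25x=2 ⇒ x=2/(-9/25)=-5.5556
Confirm numerically:
  x=-5.484: |R|=0.99065 <1
  x=-3.354: |R|=0.61773 <1
  x=-3.353: |R|=0.61749 <1
  x=-3.348: |R|=0.61633 <1
  x=-5.994: |R|=1.05409 >1
  x=-5.970: |R|=1.05126 >1
  x=-5.646: |R|=1.01160 >1
Interval (-5.5556, 0).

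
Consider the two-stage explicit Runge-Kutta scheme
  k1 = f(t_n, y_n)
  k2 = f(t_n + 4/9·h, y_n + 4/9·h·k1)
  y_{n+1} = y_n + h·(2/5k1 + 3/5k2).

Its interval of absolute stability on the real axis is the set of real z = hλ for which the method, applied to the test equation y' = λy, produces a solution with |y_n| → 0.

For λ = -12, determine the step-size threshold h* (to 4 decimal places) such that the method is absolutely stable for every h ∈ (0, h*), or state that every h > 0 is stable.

With y'=λy (z=hλ):
  k1=λy_n ⇒ h·k1=z·y_n;  k2=λ(1+4/9z)y_n ⇒ h·k2=z(1+4/9z)y_n
  y_{n+1}/y_n = 1 + 2/5z + 3/5z(1+4/9z) = 1 + z + 4/15z²
  Hence R(z) = 1 + z + 4/15z².

Find x<0 with |R(x)|<1.
x=-1.29: |R|=0.1538
R=1: x+4/15x²=0 ⇒ x=−15/4=-3.7500; min R=1−1/(4·4/15)=0.0625>−1
Confirm numerically:
  x=-3.272: |R|=0.58293 <1
  x=-2.687: |R|=0.23833 <1
  x=-2.056: |R|=0.07124 <1
  x=-1.757: |R|=0.06621 <1
  x=-4.210: |R|=1.51643 >1
  x=-4.098: |R|=1.38029 >1
  x=-4.069: |R|=1.34614 >1
Stable set (-3.7500, 0).

(-3.7500,0); λ=-12 ⇒ h* = (15/4)/12 = 0.3125.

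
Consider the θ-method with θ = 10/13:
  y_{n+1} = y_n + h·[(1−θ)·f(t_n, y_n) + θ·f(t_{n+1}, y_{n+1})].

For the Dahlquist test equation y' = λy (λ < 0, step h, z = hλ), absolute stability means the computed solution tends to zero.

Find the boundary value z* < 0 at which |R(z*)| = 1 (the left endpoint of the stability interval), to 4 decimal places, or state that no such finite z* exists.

(−∞, 0) — no finite endpoint.

On y'=λy, z=hλ:
  y_{n+1} = y_n + z·[3/13·y_n + 10/13·y_{n+1}] ⇒ (1 − 10/13z)y_{n+1} = (1 + 3/13z)y_n
  R(z) = (1 + 3/13z)/(1 − 10/13z).

Find x<0 with |R(x)|<1.
x=-0.36: |R|=0.7181
x=-2: |R|=0.2121
x=-10: |R|=0.1504
x=-100: |R|=0.2833
θ=10/13≥1/2 ⇒ |1+3/13x|<|1−10/13x| ∀x<0 ⇒ interval (−∞,0).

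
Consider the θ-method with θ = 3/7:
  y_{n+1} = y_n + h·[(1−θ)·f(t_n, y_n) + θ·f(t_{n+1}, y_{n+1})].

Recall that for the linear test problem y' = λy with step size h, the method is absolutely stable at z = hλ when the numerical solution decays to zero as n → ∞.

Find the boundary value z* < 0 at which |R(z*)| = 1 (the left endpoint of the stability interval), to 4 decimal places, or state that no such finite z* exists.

z* = -14.0000.

Set f=λy, z=hλ:
  y_{n+1} = y_n + z·[4/7·y_n + 3/7·y_{n+1}] ⇒ (1 − 3/7z)y_{n+1} = (1 + 4/7z)y_n
  ⇒ R(z) = (1 + 4/7z)/(1 − 3/7z).

Boundary: |R(x)|=1, x<0.
x=-0.88: |R|=0.3610
R=−1: 1+4/7x = −1+3/7x ⇒ -1/7x=2 ⇒ x=2/(-1/7)=-14.0000
Confirm numerically:
  x=-11.361: |R|=0.93576 <1
  x=-10.009: |R|=0.89221 <1
  x=-7.409: |R|=0.77449 <1
  x=-6.302: |R|=0.70285 <1
  x=-14.463: |R|=1.00919 >1
  x=-14.342: |R|=1.00684 >1
  x=-14.021: |R|=1.00043 >1
Interval (-14.0000, 0).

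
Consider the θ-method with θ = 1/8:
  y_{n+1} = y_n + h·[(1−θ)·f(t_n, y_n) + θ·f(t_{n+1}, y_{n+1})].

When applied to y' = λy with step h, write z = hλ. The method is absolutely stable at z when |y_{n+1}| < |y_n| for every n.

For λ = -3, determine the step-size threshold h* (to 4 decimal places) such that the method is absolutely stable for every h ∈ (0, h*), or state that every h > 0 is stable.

Test eqn y'=λy, z=hλ:
  y_{n+1} = y_n + z·[7/8·y_n + 1/8·y_{n+1}] ⇒ (1 − 1/8z)y_{n+1} = (1 + 7/8z)y_n
  so R(z) = (1 + 7/8z)/(1 − 1/8z).

Find x<0 with |R(x)|<1.
x=-0.43: |R|=0.5919
R=−1: 1+7/8x = −1+1/8x ⇒ -3/4x=2 ⇒ x=2/(-3/4)=-2.6667
Confirm numerically:
  x=-2.353: |R|=0.81822 <1
  x=-2.108: |R|=0.66838 <1
  x=-1.322: |R|=0.13452 <1
  x=-3.036: |R|=1.20080 >1
  x=-2.996: |R|=1.17970 >1
  x=-2.957: |R|=1.15899 >1
So |R|<1 on (-2.6667, 0).

(-2.6667,0); λ=-3 ⇒ h* = (8/3)/3 = 0.8889.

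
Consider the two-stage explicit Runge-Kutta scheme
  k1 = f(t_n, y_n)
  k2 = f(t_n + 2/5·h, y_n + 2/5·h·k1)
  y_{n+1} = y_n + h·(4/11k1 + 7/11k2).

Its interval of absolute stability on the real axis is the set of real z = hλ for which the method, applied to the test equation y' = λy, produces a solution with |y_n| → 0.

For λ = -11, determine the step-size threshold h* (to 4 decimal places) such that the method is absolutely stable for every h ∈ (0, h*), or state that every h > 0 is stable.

(-3.9286,0); λ=-11 ⇒ h* = (55/14)/11 = 0.3571.

On y'=λy, z=hλ:
  k1=λy_n ⇒ h·k1=z·y_n;  k2=λ(1+2/5z)y_n ⇒ h·k2=z(1+2/5z)y_n
  y_{n+1}/y_n = 1 + 4/11z + 7/11z(1+2/5z) = 1 + z + 14/55z²
  R(z) = 1 + z + 14/55z².

Find x<0 with |R(x)|<1.
x=-0.5: |R|=0.5636
R=1: x+14/55x²=0 ⇒ x=−55/14=-3.9286; min R=1−1/(4·14/55)=0.0179>−1
Confirm numerically:
  x=-3.222: |R|=0.42051 <1
  x=-2.906: |R|=0.24359 <1
  x=-2.892: |R|=0.23693 <1
  x=-2.534: |R|=0.10048 <1
  x=-4.352: |R|=1.46907 >1
  x=-4.330: |R|=1.44245 >1
Stable set (-3.9286, 0).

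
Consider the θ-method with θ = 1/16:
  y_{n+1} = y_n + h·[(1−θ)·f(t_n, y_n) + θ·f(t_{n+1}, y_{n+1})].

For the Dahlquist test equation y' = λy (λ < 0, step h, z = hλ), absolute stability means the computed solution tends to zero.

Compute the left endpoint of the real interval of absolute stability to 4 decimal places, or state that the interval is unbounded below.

z* = -2.2857.

On y'=λy, z=hλ:
  y_{n+1} = y_n + z·[15/16·y_n + 1/16·y_{n+1}] ⇒ (1 − 1/16z)y_{n+1} = (1 + 15/16z)y_n
  ⇒ R(z) = (1 + 15/16z)/(1 − 1/16z).

Find x<0 with |R(x)|<1.
x=-0.94: |R|=0.1122
R=−1: 1+15/16x = −1+1/16x ⇒ -7/8x=2 ⇒ x=2/(-7/8)=-2.2857
Confirm numerically:
  x=-2.052: |R|=0.81875 <1
  x=-2.008: |R|=0.78410 <1
  x=-1.238: |R|=0.14909 <1
  x=-2.826: |R|=1.40178 >1
  x=-2.654: |R|=1.27640 >1
  x=-2.527: |R|=1.18233 >1
Interval (-2.2857, 0).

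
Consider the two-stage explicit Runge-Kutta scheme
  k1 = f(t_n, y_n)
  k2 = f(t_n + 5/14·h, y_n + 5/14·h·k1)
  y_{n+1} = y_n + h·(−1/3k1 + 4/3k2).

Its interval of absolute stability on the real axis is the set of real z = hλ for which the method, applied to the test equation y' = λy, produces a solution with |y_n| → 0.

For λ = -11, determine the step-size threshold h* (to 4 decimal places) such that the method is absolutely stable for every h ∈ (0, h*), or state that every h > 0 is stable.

On y'=λy, z=hλ:
  k1=λy_n ⇒ h·k1=z·y_n;  k2=λ(1+5/14z)y_n ⇒ h·k2=z(1+5/14z)y_n
  y_{n+1}/y_n = 1 − 1/3z + 4/3z(1+5/14z) = 1 + z + 10/21z²
  R(z) = 1 + z + 10/21z².

Boundary: |R(x)|=1, x<0.
x=-0.94: |R|=0.4808
R=1: x+10/21x²=0 ⇒ x=−21/10=-2.1000; min R=1−1/(4·10/21)=0.4750>−1
Confirm numerically:
  x=-1.316: |R|=0.50869 <1
  x=-1.188: |R|=0.48407 <1
  x=-1.167: |R|=0.48152 <1
  x=-1.005: |R|=0.47596 <1
  x=-2.252: |R|=1.16300 >1
  x=-2.240: |R|=1.14933 >1
Interval (-2.1000, 0).

(-2.1000,0); λ=-11 ⇒ h* = (21/10)/11 = 0.1909.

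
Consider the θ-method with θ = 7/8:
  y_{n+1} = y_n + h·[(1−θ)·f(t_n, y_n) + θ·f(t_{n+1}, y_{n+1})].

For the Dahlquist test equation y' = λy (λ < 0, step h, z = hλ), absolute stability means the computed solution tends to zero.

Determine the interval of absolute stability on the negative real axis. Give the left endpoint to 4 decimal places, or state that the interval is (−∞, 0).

interval (−∞, 0).

Test eqn y'=λy, z=hλ:
  y_{n+1} = y_n + z·[1/8·y_n + 7/8·y_{n+1}] ⇒ (1 − 7/8z)y_{n+1} = (1 + 1/8z)y_n
  ⇒ R(z) = (1 + 1/8z)/(1 − 7/8z).

Need |R(x)|<1, x<0.
x=-1.02: |R|=0.4610
x=-2: |R|=0.2727
x=-10: |R|=0.0256
x=-100: |R|=0.1299
θ=7/8≥1/2 ⇒ |1+1/8x|<|1−7/8x| ∀x<0 ⇒ unbounded interval.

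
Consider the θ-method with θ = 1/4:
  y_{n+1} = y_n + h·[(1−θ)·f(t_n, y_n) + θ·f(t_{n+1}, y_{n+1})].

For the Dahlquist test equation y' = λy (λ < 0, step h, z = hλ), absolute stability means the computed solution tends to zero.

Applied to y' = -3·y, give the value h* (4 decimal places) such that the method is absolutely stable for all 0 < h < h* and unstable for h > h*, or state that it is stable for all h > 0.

(-4.0000,0); λ=-3 ⇒ h* = (4)/3 = 1.3333.

Test eqn y'=λy, z=hλ:
  y_{n+1} = y_n + z·[3/4·y_n + 1/4·y_{n+1}] ⇒ (1 − 1/4z)y_{n+1} = (1 + 3/4z)y_n
  so R(z) = (1 + 3/4z)/(1 − 1/4z).

Need |R(x)|<1, x<0.
x=-0.6: |R|=0.4783
R=−1: 1+3/4x = −1+1/4x ⇒ -1/2x=2 ⇒ x=2/(-1/2)=-4.0000
Confirm numerically:
  x=-3.501: |R|=0.86695 <1
  x=-2.599: |R|=0.57539 <1
  x=-2.356: |R|=0.48269 <1
  x=-2.183: |R|=0.41226 <1
  x=-4.484: |R|=1.11410 >1
  x=-4.213: |R|=1.05187 >1
  x=-4.056: |R|=1.01390 >1
Interval (-4.0000, 0).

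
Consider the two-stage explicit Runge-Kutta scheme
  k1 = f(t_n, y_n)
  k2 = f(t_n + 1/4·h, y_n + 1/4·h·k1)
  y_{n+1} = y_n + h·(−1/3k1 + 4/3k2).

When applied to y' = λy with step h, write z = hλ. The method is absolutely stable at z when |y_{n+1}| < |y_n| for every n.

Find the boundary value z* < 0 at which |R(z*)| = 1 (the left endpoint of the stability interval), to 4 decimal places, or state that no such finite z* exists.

Set f=λy, z=hλ:
  k1=λy_n ⇒ h·k1=z·y_n;  k2=λ(1+1/4z)y_n ⇒ h·k2=z(1+1/4z)y_n
  y_{n+1}/y_n = 1 − 1/3z + 4/3z(1+1/4z) = 1 + z + 1/3z²
  Hence R(z) = 1 + z + 1/3z².

Boundary: |R(x)|=1, x<0.
x=-1.78: |R|=0.2761
R=1: x+1/3x²=0 ⇒ x=−3=-3.0000; min R=1−1/(4·1/3)=0.2500>−1
Confirm numerically:
  x=-2.598: |R|=0.65187 <1
  x=-1.834: |R|=0.28719 <1
  x=-1.461: |R|=0.25051 <1
  x=-1.389: |R|=0.25411 <1
  x=-3.577: |R|=1.68798 >1
  x=-3.066: |R|=1.06745 >1
So |R|<1 on (-3.0000, 0).

z* = -3.0000.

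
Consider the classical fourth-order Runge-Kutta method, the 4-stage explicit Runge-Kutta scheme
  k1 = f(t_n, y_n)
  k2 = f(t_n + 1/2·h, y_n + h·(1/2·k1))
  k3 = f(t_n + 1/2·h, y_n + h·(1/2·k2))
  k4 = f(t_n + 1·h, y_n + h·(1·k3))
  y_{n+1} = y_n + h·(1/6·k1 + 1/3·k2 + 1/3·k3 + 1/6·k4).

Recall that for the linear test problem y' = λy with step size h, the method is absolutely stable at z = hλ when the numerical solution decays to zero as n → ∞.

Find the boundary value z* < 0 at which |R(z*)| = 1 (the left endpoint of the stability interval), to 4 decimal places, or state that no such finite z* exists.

On y'=λy, z=hλ:
  order 4, 4-stage ⇒ R(z)=1+z+z^2/2+z^3/6+z^4/24
  (e.g. R(-1.49)=0.27409, |R|=0.27409)

Solve |R(x)|<1 on ℝ⁻.
x=-1.49: |R|=0.2741
|R(-3.13)|=1.6569 |R(-1.98)|=0.3269 |R(-1.83)|=0.2903
Bisect:
  x_lo=-3.5382 |R|=2.8690  x_hi=-0.3858 |R|=0.6800
  mid=-1.96201 |R|=0.32138 →hi
  mid=-2.75011 |R|=0.94824 →hi
  mid=-3.14416 |R|=1.69031 →lo
  mid=-2.94713 |R|=1.27271 →lo
  mid=-2.84862 |R|=1.09975 →lo
  mid=-2.79936 |R|=1.02142 →lo
  mid=-2.77474 |R|=0.98420 →hi
  mid=-2.78705 |R|=1.00265 →lo
  mid=-2.78089 |R|=0.99339 →hi
  ...
  [-2.78532,-2.78513] ⇒ x*=-2.7853
Interval (-2.7853, 0).

left endpoint -2.7853.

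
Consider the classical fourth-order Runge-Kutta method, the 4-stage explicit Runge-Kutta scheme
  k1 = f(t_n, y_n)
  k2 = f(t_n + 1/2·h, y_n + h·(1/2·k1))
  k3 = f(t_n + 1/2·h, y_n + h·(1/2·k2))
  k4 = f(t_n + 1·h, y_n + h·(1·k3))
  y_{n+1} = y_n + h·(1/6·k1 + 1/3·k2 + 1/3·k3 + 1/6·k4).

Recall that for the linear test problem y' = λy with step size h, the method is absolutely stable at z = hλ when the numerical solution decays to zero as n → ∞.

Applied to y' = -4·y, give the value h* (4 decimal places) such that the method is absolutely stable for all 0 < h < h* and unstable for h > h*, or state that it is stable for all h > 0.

(-2.7853,0); λ=-4 ⇒ h* = 0.6963.

Test eqn y'=λy, z=hλ:
  order 4, 4-stage ⇒ R(z)=1+z+z^2/2+z^3/6+z^4/24
  (e.g. R(-1.24)=0.30954, |R|=0.30954)

Need |R(x)|<1, x<0.
x=-1.24: |R|=0.3095
|R(-1.58)|=0.2705 |R(-1.06)|=0.3559 |R(-0.52)|=0.5948
Bisect:
  x_lo=-3.5269 |R|=2.8278  x_hi=-0.2229 |R|=0.8002
  mid=-1.87489 |R|=0.29914 →hi
  mid=-2.70090 |R|=0.88004 →hi
  mid=-3.11390 |R|=1.61952 →lo
  mid=-2.90740 |R|=1.20026 →lo
  mid=-2.80415 |R|=1.02880 →lo
  mid=-2.75252 |R|=0.95171 →hi
  mid=-2.77834 |R|=0.98956 →hi
  mid=-2.79124 |R|=1.00901 →lo
  ...
  [-2.78539,-2.78519] ⇒ x*=-2.7853
Stable set (-2.7853, 0).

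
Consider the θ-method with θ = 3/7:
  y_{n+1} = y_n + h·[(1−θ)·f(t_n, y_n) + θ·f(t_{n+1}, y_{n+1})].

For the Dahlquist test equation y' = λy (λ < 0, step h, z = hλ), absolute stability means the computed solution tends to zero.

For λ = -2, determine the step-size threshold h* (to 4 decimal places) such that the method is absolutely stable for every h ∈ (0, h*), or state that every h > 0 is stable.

(-14.0000,0); λ=-2 ⇒ h* = (14)/2 = 7.0000.

With y'=λy (z=hλ):
  y_{n+1} = y_n + z·[4/7·y_n + 3/7·y_{n+1}] ⇒ (1 − 3/7z)y_{n+1} = (1 + 4/7z)y_n
  ⇒ R(z) = (1 + 4/7z)/(1 − 3/7z).

Find x<0 with |R(x)|<1.
x=-1.36: |R|=0.1408
R=−1: 1+4/7x = −1+3/7x ⇒ -1/7x=2 ⇒ x=2/(-1/7)=-14.0000
Confirm numerically:
  x=-11.961: |R|=0.95245 <1
  x=-11.331: |R|=0.93489 <1
  x=-6.104: |R|=0.68805 <1
  x=-14.357: |R|=1.00713 >1
  x=-14.163: |R|=1.00329 >1
Interval (-14.0000, 0).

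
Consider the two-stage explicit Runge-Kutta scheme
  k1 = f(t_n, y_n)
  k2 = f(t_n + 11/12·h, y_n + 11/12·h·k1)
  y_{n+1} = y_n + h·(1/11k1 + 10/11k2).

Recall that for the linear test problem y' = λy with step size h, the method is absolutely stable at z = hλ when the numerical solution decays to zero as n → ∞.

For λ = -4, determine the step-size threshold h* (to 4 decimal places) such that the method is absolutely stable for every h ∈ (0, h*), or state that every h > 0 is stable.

(-1.2000,0); λ=-4 ⇒ h* = (6/5)/4 = 0.3000.

Set f=λy, z=hλ:
  k1=λy_n ⇒ h·k1=z·y_n;  k2=λ(1+11/12z)y_n ⇒ h·k2=z(1+11/12z)y_n
  y_{n+1}/y_n = 1 + 1/11z + 10/11z(1+11/12z) = 1 + z + 5/6z²
  Hence R(z) = 1 + z + 5/6z².

Find x<0 with |R(x)|<1.
x=-1: |R|=0.8333
R=1: x+5/6x²=0 ⇒ x=−6/5=-1.2000; min R=1−1/(4·5/6)=0.7000>−1
Confirm numerically:
  x=-1.020: |R|=0.84700 <1
  x=-0.861: |R|=0.75677 <1
  x=-0.645: |R|=0.70169 <1
  x=-0.577: |R|=0.70044 <1
  x=-1.490: |R|=1.36008 >1
  x=-1.455: |R|=1.30919 >1
Stable set (-1.2000, 0).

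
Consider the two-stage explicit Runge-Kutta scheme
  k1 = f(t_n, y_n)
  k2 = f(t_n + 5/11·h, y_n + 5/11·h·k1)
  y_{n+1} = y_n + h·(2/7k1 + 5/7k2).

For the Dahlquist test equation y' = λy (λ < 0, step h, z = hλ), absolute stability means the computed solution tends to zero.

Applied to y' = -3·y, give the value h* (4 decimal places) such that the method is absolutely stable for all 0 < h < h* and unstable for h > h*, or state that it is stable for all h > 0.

On y'=λy, z=hλ:
  k1=λy_n ⇒ h·k1=z·y_n;  k2=λ(1+5/11z)y_n ⇒ h·k2=z(1+5/11z)y_n
  y_{n+1}/y_n = 1 + 2/7z + 5/7z(1+5/11z) = 1 + z + 25/77z²
  so R(z) = 1 + z + 25/77z².

Solve |R(x)|<1 on ℝ⁻.
x=-0.99: |R|=0.3282
R=1: x+25/77x²=0 ⇒ x=−77/25=-3.0800; min R=1−1/(4·25/77)=0.2300>−1
Confirm numerically:
  x=-2.996: |R|=0.91829 <1
  x=-2.828: |R|=0.76862 <1
  x=-2.544: |R|=0.55728 <1
  x=-1.670: |R|=0.23549 <1
  x=-3.479: |R|=1.45069 >1
  x=-3.193: |R|=1.11715 >1
  x=-3.146: |R|=1.06741 >1
Interval (-3.0800, 0).

(-3.0800,0); λ=-3 ⇒ h* = (77/25)/3 = 1.0267.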